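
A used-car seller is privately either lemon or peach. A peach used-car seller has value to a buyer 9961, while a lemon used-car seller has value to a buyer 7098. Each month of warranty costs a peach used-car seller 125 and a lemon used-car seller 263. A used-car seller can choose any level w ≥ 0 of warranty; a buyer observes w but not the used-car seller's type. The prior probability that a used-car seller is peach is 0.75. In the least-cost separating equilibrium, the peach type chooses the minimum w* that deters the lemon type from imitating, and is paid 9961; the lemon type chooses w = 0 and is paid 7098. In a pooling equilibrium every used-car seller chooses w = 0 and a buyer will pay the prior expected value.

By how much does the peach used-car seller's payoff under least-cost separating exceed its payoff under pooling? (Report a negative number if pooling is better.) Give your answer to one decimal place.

-645.0

Least-cost separating signal: w* solves 7098 = 9961 − 263·w*, so w* = (9961 − 7098)/263 ≈ 10.8859.
Peach type's separating payoff: 9961 − 125 × w* = 9961 − 125 × (9961 − 7098)/263 = 9961 − 357875/263 ≈ 8600.259.
Pooling payoff: 0.75 × 9961 + 0.25 × 7098 = 9245.25.
Difference: 8600.259 − 9245.25 = -644.991, i.e. -645.0 to one decimal place.
The peach type would prefer the pooling outcome.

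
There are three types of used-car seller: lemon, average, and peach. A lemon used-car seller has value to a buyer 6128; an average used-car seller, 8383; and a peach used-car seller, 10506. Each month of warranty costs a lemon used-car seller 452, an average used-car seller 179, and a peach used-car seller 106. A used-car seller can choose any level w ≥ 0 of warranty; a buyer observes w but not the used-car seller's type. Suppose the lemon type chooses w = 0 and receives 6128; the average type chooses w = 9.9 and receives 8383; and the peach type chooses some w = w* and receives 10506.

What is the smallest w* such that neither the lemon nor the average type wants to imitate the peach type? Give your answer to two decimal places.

Average type (on-path payoff 8383 − 179×9.9 = 6610.9) won't mimic when 6610.9 ≥ 10506 − 179·w*, i.e. w* ≥ 21.76.
Lemon type (on-path payoff 6128) won't mimic when 6128 ≥ 10506 − 452·w*, i.e. w* ≥ 9.69.
Both must hold, so w* = max(9.69, 21.76) = 21.76. The average type's constraint binds.

21.76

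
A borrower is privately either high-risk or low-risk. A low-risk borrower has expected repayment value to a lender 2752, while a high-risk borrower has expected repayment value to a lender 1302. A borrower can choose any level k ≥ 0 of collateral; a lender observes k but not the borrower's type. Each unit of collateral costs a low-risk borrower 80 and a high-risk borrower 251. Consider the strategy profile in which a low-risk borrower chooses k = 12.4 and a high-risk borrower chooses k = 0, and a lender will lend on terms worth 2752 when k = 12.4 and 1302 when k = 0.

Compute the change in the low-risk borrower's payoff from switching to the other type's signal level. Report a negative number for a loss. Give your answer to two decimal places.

Playing k = 12.4 the low-risk borrower receives 2752 − 80 × 12.4 = 1760.
Deviating to k = 0 yields 1302 instead.
Gain from deviating: 1302 − 1760 = -458.00.
The gain is negative, so the low-risk type's incentive-compatibility constraint is satisfied.

-458.00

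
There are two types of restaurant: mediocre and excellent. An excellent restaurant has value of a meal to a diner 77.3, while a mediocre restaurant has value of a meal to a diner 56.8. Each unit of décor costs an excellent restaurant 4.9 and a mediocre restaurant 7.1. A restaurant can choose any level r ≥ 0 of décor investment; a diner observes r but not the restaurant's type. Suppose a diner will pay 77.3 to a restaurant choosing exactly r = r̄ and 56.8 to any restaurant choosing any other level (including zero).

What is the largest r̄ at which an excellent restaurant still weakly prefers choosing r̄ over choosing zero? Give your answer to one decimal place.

4.2

Choosing r̄ yields the excellent type 77.3 − 4.9·r̄; choosing zero yields 56.8.
The excellent type is indifferent at 77.3 − 4.9·r̄ = 56.8, i.e. r̄ = (77.3 − 56.8) / 4.9 ≈ 4.2.
For any r̄ above 4.2 the excellent type would rather pool at zero, so separation collapses.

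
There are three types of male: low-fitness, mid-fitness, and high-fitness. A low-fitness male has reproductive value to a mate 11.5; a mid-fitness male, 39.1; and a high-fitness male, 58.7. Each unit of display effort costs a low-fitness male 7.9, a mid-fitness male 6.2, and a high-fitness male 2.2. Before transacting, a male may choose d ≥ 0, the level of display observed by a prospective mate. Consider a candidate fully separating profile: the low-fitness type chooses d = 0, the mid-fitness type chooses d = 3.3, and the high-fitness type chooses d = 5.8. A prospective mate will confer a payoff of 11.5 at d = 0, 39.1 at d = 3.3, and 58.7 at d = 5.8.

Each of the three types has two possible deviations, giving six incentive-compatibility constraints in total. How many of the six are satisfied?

3

Low-fitness (own payoff 11.5): to d=3.3 gives 39.1 − 7.9×3.3 = 13.03 → profitable ✗; to d=5.8 gives 58.7 − 7.9×5.8 = 12.88 → profitable ✗.
High-fitness (own payoff 58.7 − 2.2×5.8 = 45.94): to d=0 gives 11.5 → no gain ✓; to d=3.3 gives 39.1 − 2.2×3.3 = 31.84 → no gain ✓.
Mid-fitness (own payoff 39.1 − 6.2×3.3 = 18.64): to d=0 gives 11.5 → no gain ✓; to d=5.8 gives 58.7 − 6.2×5.8 = 22.74 → profitable ✗.
3 of the 6 constraints hold; not an equilibrium.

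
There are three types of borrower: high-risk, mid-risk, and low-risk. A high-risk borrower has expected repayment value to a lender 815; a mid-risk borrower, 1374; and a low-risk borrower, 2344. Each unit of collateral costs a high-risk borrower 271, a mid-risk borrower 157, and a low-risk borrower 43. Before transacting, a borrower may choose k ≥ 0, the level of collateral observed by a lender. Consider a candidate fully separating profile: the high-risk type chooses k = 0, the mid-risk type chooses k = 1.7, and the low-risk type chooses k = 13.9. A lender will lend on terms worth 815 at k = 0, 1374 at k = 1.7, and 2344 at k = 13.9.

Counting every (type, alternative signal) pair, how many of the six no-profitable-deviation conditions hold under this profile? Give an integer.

High-risk (own payoff 815): to k=1.7 gives 1374 − 271×1.7 = 913.3 → profitable ✗; to k=13.9 gives 2344 − 271×13.9 = -1422.9 → no gain ✓.
Low-risk (own payoff 2344 − 43×13.9 = 1746.3): to k=0 gives 815 → no gain ✓; to k=1.7 gives 1374 − 43×1.7 = 1300.9 → no gain ✓.
Mid-risk (own payoff 1374 − 157×1.7 = 1107.1): to k=0 gives 815 → no gain ✓; to k=13.9 gives 2344 − 157×13.9 = 161.7 → no gain ✓.
5 of the 6 constraints hold; not an equilibrium.

5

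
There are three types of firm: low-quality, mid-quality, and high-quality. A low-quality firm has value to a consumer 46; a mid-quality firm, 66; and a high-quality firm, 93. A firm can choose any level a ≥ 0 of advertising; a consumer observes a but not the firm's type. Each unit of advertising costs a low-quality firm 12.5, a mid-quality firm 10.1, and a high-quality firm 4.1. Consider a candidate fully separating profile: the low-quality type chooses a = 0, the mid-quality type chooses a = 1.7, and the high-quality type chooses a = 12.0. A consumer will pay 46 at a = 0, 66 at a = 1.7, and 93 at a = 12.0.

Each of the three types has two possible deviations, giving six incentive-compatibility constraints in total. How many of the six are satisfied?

4

Low-quality (own payoff 46): to a=1.7 gives 66 − 12.5×1.7 = 44.75 → no gain ✓; to a=12.0 gives 93 − 12.5×12.0 = -57 → no gain ✓.
High-quality (own payoff 93 − 4.1×12.0 = 43.8): to a=0 gives 46 → profitable ✗; to a=1.7 gives 66 − 4.1×1.7 = 59.03 → profitable ✗.
Mid-quality (own payoff 66 − 10.1×1.7 = 48.83): to a=0 gives 46 → no gain ✓; to a=12.0 gives 93 − 10.1×12.0 = -28.2 → no gain ✓.
4 of the 6 constraints hold; not an equilibrium.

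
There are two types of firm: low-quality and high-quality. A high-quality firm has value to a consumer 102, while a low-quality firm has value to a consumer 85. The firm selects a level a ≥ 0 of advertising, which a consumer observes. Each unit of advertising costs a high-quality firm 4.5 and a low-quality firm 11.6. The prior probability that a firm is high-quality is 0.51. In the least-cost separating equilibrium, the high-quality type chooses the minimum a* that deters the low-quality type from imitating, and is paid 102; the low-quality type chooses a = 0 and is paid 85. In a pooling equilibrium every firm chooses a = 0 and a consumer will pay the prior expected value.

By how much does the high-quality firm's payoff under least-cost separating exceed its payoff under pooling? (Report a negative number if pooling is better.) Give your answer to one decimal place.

Least-cost separating signal: a* solves 85 = 102 − 11.6·a*, so a* = (102 − 85)/11.6 ≈ 1.4655.
High-quality type's separating payoff: 102 − 4.5 × a* = 102 − 4.5 × (102 − 85)/11.6 = 102 − 76.5/11.6 ≈ 95.405.
Pooling payoff: 0.51 × 102 + 0.49 × 85 = 93.67.
Difference: 95.405 − 93.67 = 1.735, i.e. 1.7 to one decimal place.
The high-quality type prefers to separate.

1.7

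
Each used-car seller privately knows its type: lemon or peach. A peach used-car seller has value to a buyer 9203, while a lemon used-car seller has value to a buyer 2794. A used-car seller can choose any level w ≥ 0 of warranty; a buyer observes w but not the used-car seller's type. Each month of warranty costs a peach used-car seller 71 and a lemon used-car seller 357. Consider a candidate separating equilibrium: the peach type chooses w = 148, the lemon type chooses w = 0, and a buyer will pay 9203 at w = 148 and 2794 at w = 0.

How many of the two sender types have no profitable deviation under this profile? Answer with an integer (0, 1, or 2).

Peach type: signal → 9203 − 71 × 148 = -1305; deviate to 0 → 2794. IC fails (-1305 < 2794).
Lemon type: stay at 0 → 2794; mimic → 9203 − 357 × 148 = -43633. IC holds (2794 ≥ -43633).
1 of 2 constraints hold, so this profile is not an equilibrium.

1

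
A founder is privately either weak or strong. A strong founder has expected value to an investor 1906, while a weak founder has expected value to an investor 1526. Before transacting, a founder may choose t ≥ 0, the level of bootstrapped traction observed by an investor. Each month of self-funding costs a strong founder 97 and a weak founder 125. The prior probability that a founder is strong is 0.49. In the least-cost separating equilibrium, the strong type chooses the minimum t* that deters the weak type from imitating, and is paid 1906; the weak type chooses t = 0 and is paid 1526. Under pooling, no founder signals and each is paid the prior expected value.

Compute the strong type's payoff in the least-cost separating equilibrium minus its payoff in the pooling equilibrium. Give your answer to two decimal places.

-101.08

Least-cost separating signal: t* solves 1526 = 1906 − 125·t*, so t* = (1906 − 1526)/125 = 3.04.
Strong type's separating payoff: 1906 − 97 × t* = 1906 − 97 × (1906 − 1526)/125 = 1906 − 36860/125 = 1611.12.
Pooling payoff: 0.49 × 1906 + 0.51 × 1526 = 1712.2.
Difference: 1611.12 − 1712.2 = -101.08.
The strong type would prefer the pooling outcome.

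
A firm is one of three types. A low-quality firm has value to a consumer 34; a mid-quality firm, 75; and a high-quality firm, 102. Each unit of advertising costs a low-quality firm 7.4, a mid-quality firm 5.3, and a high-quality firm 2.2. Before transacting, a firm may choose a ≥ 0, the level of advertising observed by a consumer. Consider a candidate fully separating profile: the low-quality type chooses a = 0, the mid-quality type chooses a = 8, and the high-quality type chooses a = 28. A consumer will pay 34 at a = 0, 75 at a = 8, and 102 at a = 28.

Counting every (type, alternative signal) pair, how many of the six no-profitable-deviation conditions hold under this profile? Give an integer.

4

High-quality (own payoff 102 − 2.2×28 = 40.4): to a=0 gives 34 → no gain ✓; to a=8 gives 75 − 2.2×8 = 57.4 → profitable ✗.
Mid-quality (own payoff 75 − 5.3×8 = 32.6): to a=0 gives 34 → profitable ✗; to a=28 gives 102 − 5.3×28 = -46.4 → no gain ✓.
Low-quality (own payoff 34): to a=8 gives 75 − 7.4×8 = 15.8 → no gain ✓; to a=28 gives 102 − 7.4×28 = -105.2 → no gain ✓.
4 of the 6 constraints hold; not an equilibrium.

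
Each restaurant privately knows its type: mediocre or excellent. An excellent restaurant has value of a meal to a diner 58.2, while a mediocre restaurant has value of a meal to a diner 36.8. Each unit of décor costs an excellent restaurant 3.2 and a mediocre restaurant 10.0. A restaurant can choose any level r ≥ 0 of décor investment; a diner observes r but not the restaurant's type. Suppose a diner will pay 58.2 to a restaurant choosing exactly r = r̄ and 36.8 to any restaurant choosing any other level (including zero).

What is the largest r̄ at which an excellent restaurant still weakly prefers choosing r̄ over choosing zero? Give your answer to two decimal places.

Choosing r̄ yields the excellent type 58.2 − 3.2·r̄; choosing zero yields 36.8.
The excellent type is indifferent at 58.2 − 3.2·r̄ = 36.8, i.e. r̄ = (58.2 − 36.8) / 3.2 ≈ 6.69.
For any r̄ above 6.69 the excellent type would rather pool at zero, so separation collapses.

6.69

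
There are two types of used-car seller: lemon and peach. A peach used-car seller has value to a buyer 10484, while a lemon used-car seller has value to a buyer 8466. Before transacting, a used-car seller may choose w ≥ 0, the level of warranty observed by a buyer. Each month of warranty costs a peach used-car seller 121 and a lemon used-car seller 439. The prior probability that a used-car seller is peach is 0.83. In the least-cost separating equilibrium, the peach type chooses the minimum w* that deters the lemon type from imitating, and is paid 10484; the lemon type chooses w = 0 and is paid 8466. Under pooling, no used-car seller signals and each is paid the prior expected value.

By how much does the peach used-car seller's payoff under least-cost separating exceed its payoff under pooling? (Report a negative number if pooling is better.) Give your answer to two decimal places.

-213.15

Least-cost separating signal: w* solves 8466 = 10484 − 439·w*, so w* = (10484 − 8466)/439 ≈ 4.5968.
Peach type's separating payoff: 10484 − 121 × w* = 10484 − 121 × (10484 − 8466)/439 = 10484 − 244178/439 ≈ 9927.7859.
Pooling payoff: 0.83 × 10484 + 0.17 × 8466 = 10140.94.
Difference: 9927.7859 − 10140.94 = -213.1541, i.e. -213.15 to two decimal places.
The peach type would prefer the pooling outcome.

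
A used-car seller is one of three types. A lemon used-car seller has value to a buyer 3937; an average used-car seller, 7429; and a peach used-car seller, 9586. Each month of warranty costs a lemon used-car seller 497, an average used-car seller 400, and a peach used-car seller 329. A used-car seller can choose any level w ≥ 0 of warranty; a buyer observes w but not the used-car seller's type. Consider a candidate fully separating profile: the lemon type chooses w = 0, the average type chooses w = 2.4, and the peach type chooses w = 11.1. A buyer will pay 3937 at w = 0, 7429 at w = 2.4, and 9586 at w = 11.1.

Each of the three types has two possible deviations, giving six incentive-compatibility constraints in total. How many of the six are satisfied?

3

Peach (own payoff 9586 − 329×11.1 = 5934.1): to w=0 gives 3937 → no gain ✓; to w=2.4 gives 7429 − 329×2.4 = 6639.4 → profitable ✗.
Lemon (own payoff 3937): to w=2.4 gives 7429 − 497×2.4 = 6236.2 → profitable ✗; to w=11.1 gives 9586 − 497×11.1 = 4069.3 → profitable ✗.
Average (own payoff 7429 − 400×2.4 = 6469): to w=0 gives 3937 → no gain ✓; to w=11.1 gives 9586 − 400×11.1 = 5146 → no gain ✓.
3 of the 6 constraints hold; not an equilibrium.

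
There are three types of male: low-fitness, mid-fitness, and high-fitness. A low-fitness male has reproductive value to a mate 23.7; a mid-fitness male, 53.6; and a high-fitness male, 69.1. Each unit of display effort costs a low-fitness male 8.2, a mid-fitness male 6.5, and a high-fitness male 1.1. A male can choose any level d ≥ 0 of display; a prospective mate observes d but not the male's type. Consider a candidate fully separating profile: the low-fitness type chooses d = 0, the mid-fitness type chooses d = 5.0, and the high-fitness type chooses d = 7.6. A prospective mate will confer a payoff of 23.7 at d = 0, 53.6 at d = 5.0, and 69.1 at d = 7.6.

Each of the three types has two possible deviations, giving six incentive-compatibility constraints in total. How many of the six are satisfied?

High-fitness (own payoff 69.1 − 1.1×7.6 = 60.74): to d=0 gives 23.7 → no gain ✓; to d=5.0 gives 53.6 − 1.1×5.0 = 48.1 → no gain ✓.
Mid-fitness (own payoff 53.6 − 6.5×5.0 = 21.1): to d=0 gives 23.7 → profitable ✗; to d=7.6 gives 69.1 − 6.5×7.6 = 19.7 → no gain ✓.
Low-fitness (own payoff 23.7): to d=5.0 gives 53.6 − 8.2×5.0 = 12.6 → no gain ✓; to d=7.6 gives 69.1 − 8.2×7.6 = 6.78 → no gain ✓.
5 of the 6 constraints hold; not an equilibrium.

5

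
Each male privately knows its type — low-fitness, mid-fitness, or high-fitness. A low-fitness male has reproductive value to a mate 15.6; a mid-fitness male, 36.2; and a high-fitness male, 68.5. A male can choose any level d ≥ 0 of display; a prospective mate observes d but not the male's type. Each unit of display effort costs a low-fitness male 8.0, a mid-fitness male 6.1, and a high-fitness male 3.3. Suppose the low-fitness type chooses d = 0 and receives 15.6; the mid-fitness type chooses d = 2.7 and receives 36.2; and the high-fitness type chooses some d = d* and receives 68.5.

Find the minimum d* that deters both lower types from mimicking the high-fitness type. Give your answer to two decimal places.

Low-fitness type (on-path payoff 15.6) won't mimic when 15.6 ≥ 68.5 − 8.0·d*, i.e. d* ≥ 6.61.
Mid-fitness type (on-path payoff 36.2 − 6.1×2.7 = 19.73) won't mimic when 19.73 ≥ 68.5 − 6.1·d*, i.e. d* ≥ 8.00.
Both must hold, so d* = max(6.61, 8.00) = 8.00. The mid-fitness type's constraint binds.

8.00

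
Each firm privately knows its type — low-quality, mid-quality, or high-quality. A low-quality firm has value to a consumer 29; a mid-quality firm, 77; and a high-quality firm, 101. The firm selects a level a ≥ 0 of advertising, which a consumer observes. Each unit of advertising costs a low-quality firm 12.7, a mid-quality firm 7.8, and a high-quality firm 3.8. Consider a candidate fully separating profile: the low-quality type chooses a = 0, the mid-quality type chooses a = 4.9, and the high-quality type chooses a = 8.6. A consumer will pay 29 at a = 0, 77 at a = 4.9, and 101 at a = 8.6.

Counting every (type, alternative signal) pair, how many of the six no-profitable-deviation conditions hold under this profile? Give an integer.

Mid-quality (own payoff 77 − 7.8×4.9 = 38.78): to a=0 gives 29 → no gain ✓; to a=8.6 gives 101 − 7.8×8.6 = 33.92 → no gain ✓.
Low-quality (own payoff 29): to a=4.9 gives 77 − 12.7×4.9 = 14.77 → no gain ✓; to a=8.6 gives 101 − 12.7×8.6 = -8.22 → no gain ✓.
High-quality (own payoff 101 − 3.8×8.6 = 68.32): to a=0 gives 29 → no gain ✓; to a=4.9 gives 77 − 3.8×4.9 = 58.38 → no gain ✓.
6 of the 6 constraints hold; this profile is a separating equilibrium.

6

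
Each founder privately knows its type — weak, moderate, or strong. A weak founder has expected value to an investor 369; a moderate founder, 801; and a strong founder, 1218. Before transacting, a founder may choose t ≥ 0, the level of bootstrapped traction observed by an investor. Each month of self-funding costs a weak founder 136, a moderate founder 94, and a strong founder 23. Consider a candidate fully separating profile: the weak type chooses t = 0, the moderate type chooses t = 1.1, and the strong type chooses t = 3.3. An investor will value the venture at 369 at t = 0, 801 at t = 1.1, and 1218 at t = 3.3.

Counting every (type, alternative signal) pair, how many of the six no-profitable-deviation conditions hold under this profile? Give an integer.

Weak (own payoff 369): to t=1.1 gives 801 − 136×1.1 = 651.4 → profitable ✗; to t=3.3 gives 1218 − 136×3.3 = 769.2 → profitable ✗.
Strong (own payoff 1218 − 23×3.3 = 1142.1): to t=0 gives 369 → no gain ✓; to t=1.1 gives 801 − 23×1.1 = 775.7 → no gain ✓.
Moderate (own payoff 801 − 94×1.1 = 697.6): to t=0 gives 369 → no gain ✓; to t=3.3 gives 1218 − 94×3.3 = 907.8 → profitable ✗.
3 of the 6 constraints hold; not an equilibrium.

3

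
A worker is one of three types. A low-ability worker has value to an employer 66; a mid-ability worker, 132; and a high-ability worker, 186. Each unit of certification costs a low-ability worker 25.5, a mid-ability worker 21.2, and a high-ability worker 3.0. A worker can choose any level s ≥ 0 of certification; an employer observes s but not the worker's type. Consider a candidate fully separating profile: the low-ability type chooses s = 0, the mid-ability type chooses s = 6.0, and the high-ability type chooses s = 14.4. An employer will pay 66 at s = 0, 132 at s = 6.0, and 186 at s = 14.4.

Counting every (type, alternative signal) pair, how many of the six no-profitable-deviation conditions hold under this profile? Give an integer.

High-ability (own payoff 186 − 3.0×14.4 = 142.8): to s=0 gives 66 → no gain ✓; to s=6.0 gives 132 − 3.0×6.0 = 114 → no gain ✓.
Low-ability (own payoff 66): to s=6.0 gives 132 − 25.5×6.0 = -21 → no gain ✓; to s=14.4 gives 186 − 25.5×14.4 = -181.2 → no gain ✓.
Mid-ability (own payoff 132 − 21.2×6.0 = 4.8): to s=0 gives 66 → profitable ✗; to s=14.4 gives 186 − 21.2×14.4 = -119.28 → no gain ✓.
5 of the 6 constraints hold; not an equilibrium.

5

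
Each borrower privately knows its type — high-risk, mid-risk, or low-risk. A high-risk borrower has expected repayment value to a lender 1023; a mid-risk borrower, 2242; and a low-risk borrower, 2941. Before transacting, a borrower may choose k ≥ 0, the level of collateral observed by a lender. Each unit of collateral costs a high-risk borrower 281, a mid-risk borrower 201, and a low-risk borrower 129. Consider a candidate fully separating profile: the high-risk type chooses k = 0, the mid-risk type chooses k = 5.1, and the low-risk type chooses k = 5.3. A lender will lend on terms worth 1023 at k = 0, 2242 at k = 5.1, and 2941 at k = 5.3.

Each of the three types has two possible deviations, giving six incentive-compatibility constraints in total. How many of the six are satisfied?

4

Mid-risk (own payoff 2242 − 201×5.1 = 1216.9): to k=0 gives 1023 → no gain ✓; to k=5.3 gives 2941 − 201×5.3 = 1875.7 → profitable ✗.
Low-risk (own payoff 2941 − 129×5.3 = 2257.3): to k=0 gives 1023 → no gain ✓; to k=5.1 gives 2242 − 129×5.1 = 1584.1 → no gain ✓.
High-risk (own payoff 1023): to k=5.1 gives 2242 − 281×5.1 = 808.9 → no gain ✓; to k=5.3 gives 2941 − 281×5.3 = 1451.7 → profitable ✗.
4 of the 6 constraints hold; not an equilibrium.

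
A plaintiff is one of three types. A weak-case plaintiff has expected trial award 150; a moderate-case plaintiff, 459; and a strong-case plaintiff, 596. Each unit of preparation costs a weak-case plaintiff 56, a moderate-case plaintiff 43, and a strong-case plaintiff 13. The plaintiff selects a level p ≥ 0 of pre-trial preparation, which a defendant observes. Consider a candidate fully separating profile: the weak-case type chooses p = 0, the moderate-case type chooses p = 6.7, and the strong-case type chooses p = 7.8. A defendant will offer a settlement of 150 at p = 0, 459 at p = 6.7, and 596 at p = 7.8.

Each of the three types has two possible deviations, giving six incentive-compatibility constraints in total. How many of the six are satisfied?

4

Moderate-case (own payoff 459 − 43×6.7 = 170.9): to p=0 gives 150 → no gain ✓; to p=7.8 gives 596 − 43×7.8 = 260.6 → profitable ✗.
Weak-case (own payoff 150): to p=6.7 gives 459 − 56×6.7 = 83.8 → no gain ✓; to p=7.8 gives 596 − 56×7.8 = 159.2 → profitable ✗.
Strong-case (own payoff 596 − 13×7.8 = 494.6): to p=0 gives 150 → no gain ✓; to p=6.7 gives 459 − 13×6.7 = 371.9 → no gain ✓.
4 of the 6 constraints hold; not an equilibrium.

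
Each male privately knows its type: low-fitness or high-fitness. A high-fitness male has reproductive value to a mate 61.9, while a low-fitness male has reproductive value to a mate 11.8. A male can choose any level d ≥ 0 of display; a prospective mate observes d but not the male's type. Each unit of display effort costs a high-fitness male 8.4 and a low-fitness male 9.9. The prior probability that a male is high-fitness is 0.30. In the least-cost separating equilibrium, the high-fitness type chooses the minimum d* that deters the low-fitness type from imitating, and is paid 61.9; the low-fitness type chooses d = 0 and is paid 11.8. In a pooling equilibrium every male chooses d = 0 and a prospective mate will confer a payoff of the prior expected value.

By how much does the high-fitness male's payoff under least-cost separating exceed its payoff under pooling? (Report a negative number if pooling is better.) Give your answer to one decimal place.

Least-cost separating signal: d* solves 11.8 = 61.9 − 9.9·d*, so d* = (61.9 − 11.8)/9.9 ≈ 5.0606.
High-fitness type's separating payoff: 61.9 − 8.4 × d* = 61.9 − 8.4 × (61.9 − 11.8)/9.9 = 61.9 − 420.84/9.9 ≈ 19.391.
Pooling payoff: 0.30 × 61.9 + 0.70 × 11.8 = 26.83.
Difference: 19.391 − 26.83 = -7.439, i.e. -7.4 to one decimal place.
The high-fitness type would prefer the pooling outcome.

-7.4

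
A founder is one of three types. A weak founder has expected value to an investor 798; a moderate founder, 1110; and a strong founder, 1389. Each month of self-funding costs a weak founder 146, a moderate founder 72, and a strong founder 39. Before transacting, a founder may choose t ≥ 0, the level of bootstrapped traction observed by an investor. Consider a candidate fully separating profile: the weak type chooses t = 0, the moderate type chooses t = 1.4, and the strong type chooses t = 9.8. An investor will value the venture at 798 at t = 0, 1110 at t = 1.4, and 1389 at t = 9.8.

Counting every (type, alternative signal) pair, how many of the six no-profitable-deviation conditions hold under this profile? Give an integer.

Strong (own payoff 1389 − 39×9.8 = 1006.8): to t=0 gives 798 → no gain ✓; to t=1.4 gives 1110 − 39×1.4 = 1055.4 → profitable ✗.
Moderate (own payoff 1110 − 72×1.4 = 1009.2): to t=0 gives 798 → no gain ✓; to t=9.8 gives 1389 − 72×9.8 = 683.4 → no gain ✓.
Weak (own payoff 798): to t=1.4 gives 1110 − 146×1.4 = 905.6 → profitable ✗; to t=9.8 gives 1389 − 146×9.8 = -41.8 → no gain ✓.
4 of the 6 constraints hold; not an equilibrium.

4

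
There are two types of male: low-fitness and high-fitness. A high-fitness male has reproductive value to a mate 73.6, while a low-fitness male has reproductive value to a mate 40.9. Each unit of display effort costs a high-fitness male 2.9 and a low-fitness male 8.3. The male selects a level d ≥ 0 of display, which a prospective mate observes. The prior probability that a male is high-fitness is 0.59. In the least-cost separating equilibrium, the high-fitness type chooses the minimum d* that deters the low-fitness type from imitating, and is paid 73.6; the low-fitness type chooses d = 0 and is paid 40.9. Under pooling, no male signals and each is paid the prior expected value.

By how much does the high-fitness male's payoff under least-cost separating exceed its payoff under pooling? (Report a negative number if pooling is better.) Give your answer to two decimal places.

Least-cost separating signal: d* solves 40.9 = 73.6 − 8.3·d*, so d* = (73.6 − 40.9)/8.3 ≈ 3.9398.
High-fitness type's separating payoff: 73.6 − 2.9 × d* = 73.6 − 2.9 × (73.6 − 40.9)/8.3 = 73.6 − 94.83/8.3 ≈ 62.1747.
Pooling payoff: 0.59 × 73.6 + 0.41 × 40.9 = 60.193.
Difference: 62.1747 − 60.193 = 1.9817, i.e. 1.98 to two decimal places.
The high-fitness type prefers to separate.

1.98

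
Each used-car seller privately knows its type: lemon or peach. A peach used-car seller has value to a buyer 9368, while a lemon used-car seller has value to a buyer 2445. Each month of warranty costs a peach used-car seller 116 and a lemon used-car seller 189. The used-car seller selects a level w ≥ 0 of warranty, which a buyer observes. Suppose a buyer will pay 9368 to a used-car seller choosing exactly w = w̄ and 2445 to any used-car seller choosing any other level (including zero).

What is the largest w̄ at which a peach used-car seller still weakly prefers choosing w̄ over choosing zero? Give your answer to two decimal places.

Choosing w̄ yields the peach type 9368 − 116·w̄; choosing zero yields 2445.
The peach type is indifferent at 9368 − 116·w̄ = 2445, i.e. w̄ = (9368 − 2445) / 116 ≈ 59.68.
For any w̄ above 59.68 the peach type would rather pool at zero, so separation collapses.

59.68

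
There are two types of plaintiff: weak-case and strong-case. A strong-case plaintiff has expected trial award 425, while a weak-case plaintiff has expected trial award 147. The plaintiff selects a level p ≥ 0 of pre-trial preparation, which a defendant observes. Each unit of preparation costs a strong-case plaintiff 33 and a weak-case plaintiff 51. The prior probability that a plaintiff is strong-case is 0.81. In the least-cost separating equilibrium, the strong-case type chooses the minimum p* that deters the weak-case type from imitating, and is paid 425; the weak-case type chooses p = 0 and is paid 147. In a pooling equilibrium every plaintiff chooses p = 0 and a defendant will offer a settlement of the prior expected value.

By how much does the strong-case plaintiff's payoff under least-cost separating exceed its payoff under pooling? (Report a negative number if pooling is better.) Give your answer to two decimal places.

-127.06

Least-cost separating signal: p* solves 147 = 425 − 51·p*, so p* = (425 − 147)/51 ≈ 5.4510.
Strong-case type's separating payoff: 425 − 33 × p* = 425 − 33 × (425 − 147)/51 = 425 − 9174/51 ≈ 245.1176.
Pooling payoff: 0.81 × 425 + 0.19 × 147 = 372.18.
Difference: 245.1176 − 372.18 = -127.0624, i.e. -127.06 to two decimal places.
The strong-case type would prefer the pooling outcome.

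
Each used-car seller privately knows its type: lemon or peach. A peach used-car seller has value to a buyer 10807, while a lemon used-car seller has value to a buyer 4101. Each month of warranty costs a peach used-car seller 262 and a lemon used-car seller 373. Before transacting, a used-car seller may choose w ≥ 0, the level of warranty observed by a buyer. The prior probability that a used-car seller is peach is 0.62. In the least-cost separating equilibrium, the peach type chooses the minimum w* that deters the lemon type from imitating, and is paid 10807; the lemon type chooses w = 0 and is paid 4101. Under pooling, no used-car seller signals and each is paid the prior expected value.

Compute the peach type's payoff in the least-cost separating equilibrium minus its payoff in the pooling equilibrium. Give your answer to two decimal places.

-2162.10

Least-cost separating signal: w* solves 4101 = 10807 − 373·w*, so w* = (10807 − 4101)/373 ≈ 17.9786.
Peach type's separating payoff: 10807 − 262 × w* = 10807 − 262 × (10807 − 4101)/373 = 10807 − 1756972/373 ≈ 6096.6193.
Pooling payoff: 0.62 × 10807 + 0.38 × 4101 = 8258.72.
Difference: 6096.6193 − 8258.72 = -2162.1007, i.e. -2162.10 to two decimal places.
The peach type would prefer the pooling outcome.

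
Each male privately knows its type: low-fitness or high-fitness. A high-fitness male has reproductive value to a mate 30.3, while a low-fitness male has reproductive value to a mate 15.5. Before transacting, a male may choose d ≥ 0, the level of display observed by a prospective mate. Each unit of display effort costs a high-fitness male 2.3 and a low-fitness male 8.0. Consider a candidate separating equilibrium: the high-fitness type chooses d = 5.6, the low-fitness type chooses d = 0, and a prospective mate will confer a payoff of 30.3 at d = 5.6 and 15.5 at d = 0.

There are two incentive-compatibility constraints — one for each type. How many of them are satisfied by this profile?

High-fitness type: signal → 30.3 − 2.3 × 5.6 = 17.42; deviate to 0 → 15.5. IC holds (17.42 ≥ 15.5).
Low-fitness type: stay at 0 → 15.5; mimic → 30.3 − 8.0 × 5.6 = -14.5. IC holds (15.5 ≥ -14.5).
2 of 2 constraints hold, so this is a separating equilibrium.

2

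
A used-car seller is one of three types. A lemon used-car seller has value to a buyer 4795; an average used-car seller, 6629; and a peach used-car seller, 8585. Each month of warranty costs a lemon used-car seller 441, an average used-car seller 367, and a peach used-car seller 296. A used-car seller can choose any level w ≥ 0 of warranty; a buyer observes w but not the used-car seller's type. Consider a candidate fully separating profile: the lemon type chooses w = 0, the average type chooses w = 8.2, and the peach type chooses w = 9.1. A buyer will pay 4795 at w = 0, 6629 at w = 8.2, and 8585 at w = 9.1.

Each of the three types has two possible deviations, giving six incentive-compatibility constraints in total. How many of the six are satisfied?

Lemon (own payoff 4795): to w=8.2 gives 6629 − 441×8.2 = 3012.8 → no gain ✓; to w=9.1 gives 8585 − 441×9.1 = 4571.9 → no gain ✓.
Average (own payoff 6629 − 367×8.2 = 3619.6): to w=0 gives 4795 → profitable ✗; to w=9.1 gives 8585 − 367×9.1 = 5245.3 → profitable ✗.
Peach (own payoff 8585 − 296×9.1 = 5891.4): to w=0 gives 4795 → no gain ✓; to w=8.2 gives 6629 − 296×8.2 = 4201.8 → no gain ✓.
4 of the 6 constraints hold; not an equilibrium.

4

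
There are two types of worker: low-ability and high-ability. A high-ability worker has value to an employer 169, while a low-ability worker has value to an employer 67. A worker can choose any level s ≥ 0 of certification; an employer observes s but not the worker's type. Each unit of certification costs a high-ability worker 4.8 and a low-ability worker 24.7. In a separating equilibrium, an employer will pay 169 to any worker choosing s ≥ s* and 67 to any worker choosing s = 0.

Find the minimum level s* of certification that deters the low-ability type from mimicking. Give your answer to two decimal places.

4.13

A low-ability worker choosing s = 0 receives 67.
Imitating at s* instead would pay 169 at cost 24.7·s*, netting 169 − 24.7·s*.
Indifference: 67 = 169 − 24.7·s*, so s* = (169 − 67) / 24.7 ≈ 4.13.
This is the low-ability type's binding incentive-compatibility constraint; any s ≥ 4.13 sustains separation on that side.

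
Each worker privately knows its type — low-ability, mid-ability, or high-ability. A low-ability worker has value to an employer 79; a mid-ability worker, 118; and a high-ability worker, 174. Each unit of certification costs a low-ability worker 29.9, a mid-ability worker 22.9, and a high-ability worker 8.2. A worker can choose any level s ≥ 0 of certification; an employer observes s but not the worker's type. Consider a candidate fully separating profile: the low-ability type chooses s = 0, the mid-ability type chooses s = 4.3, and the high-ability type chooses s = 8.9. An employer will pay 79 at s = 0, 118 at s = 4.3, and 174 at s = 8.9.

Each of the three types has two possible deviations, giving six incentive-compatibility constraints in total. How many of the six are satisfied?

Low-ability (own payoff 79): to s=4.3 gives 118 − 29.9×4.3 = -10.57 → no gain ✓; to s=8.9 gives 174 − 29.9×8.9 = -92.11 → no gain ✓.
Mid-ability (own payoff 118 − 22.9×4.3 = 19.53): to s=0 gives 79 → profitable ✗; to s=8.9 gives 174 − 22.9×8.9 = -29.81 → no gain ✓.
High-ability (own payoff 174 − 8.2×8.9 = 101.02): to s=0 gives 79 → no gain ✓; to s=4.3 gives 118 − 8.2×4.3 = 82.74 → no gain ✓.
5 of the 6 constraints hold; not an equilibrium.

5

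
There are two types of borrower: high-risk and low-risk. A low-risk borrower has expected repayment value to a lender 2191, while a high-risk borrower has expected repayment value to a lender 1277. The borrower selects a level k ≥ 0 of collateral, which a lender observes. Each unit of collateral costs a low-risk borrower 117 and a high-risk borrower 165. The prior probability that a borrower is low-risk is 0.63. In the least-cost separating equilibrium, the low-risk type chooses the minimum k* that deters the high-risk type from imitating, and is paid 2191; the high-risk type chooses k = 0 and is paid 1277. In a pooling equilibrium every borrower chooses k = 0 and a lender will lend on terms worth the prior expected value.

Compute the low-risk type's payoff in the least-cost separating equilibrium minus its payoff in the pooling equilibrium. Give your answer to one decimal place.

Least-cost separating signal: k* solves 1277 = 2191 − 165·k*, so k* = (2191 − 1277)/165 ≈ 5.5394.
Low-risk type's separating payoff: 2191 − 117 × k* = 2191 − 117 × (2191 − 1277)/165 = 2191 − 106938/165 ≈ 1542.891.
Pooling payoff: 0.63 × 2191 + 0.37 × 1277 = 1852.82.
Difference: 1542.891 − 1852.82 = -309.929, i.e. -309.9 to one decimal place.
The low-risk type would prefer the pooling outcome.

-309.9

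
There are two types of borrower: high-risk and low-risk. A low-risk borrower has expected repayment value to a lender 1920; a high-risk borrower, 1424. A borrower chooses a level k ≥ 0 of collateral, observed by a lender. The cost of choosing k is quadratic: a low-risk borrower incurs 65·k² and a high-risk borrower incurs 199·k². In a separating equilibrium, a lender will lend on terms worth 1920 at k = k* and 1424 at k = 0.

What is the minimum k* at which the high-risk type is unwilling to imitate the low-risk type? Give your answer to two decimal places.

1.58

The high-risk type at k = 0 receives 1424; imitating at k* yields 1920 − 199·k*².
Indifference: 1424 = 1920 − 199·k*², so k*² = (1920 − 1424) / 199 ≈ 2.4925.
k* = √2.4925 ≈ 1.58.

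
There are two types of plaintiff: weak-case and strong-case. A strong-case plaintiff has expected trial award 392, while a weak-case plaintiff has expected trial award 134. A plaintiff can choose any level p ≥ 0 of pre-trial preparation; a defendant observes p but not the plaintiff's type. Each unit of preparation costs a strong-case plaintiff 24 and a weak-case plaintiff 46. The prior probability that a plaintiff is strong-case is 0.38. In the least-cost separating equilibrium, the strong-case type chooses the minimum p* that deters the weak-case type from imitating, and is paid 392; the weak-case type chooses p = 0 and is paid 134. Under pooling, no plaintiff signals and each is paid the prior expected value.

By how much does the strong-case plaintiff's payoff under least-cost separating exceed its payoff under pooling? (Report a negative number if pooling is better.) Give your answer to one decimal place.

25.4

Least-cost separating signal: p* solves 134 = 392 − 46·p*, so p* = (392 − 134)/46 ≈ 5.6087.
Strong-case type's separating payoff: 392 − 24 × p* = 392 − 24 × (392 − 134)/46 = 392 − 6192/46 ≈ 257.391.
Pooling payoff: 0.38 × 392 + 0.62 × 134 = 232.04.
Difference: 257.391 − 232.04 = 25.351, i.e. 25.4 to one decimal place.
The strong-case type prefers to separate.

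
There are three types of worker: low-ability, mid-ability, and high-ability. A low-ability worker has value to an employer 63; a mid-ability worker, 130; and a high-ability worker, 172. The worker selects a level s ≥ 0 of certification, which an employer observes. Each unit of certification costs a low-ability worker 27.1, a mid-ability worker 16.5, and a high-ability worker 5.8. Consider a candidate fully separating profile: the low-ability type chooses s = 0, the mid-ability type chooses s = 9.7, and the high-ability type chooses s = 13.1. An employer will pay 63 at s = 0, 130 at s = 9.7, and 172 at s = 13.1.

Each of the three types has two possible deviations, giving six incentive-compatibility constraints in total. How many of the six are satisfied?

High-ability (own payoff 172 − 5.8×13.1 = 96.02): to s=0 gives 63 → no gain ✓; to s=9.7 gives 130 − 5.8×9.7 = 73.74 → no gain ✓.
Mid-ability (own payoff 130 − 16.5×9.7 = -30.05): to s=0 gives 63 → profitable ✗; to s=13.1 gives 172 − 16.5×13.1 = -44.15 → no gain ✓.
Low-ability (own payoff 63): to s=9.7 gives 130 − 27.1×9.7 = -132.87 → no gain ✓; to s=13.1 gives 172 − 27.1×13.1 = -183.01 → no gain ✓.
5 of the 6 constraints hold; not an equilibrium.

5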